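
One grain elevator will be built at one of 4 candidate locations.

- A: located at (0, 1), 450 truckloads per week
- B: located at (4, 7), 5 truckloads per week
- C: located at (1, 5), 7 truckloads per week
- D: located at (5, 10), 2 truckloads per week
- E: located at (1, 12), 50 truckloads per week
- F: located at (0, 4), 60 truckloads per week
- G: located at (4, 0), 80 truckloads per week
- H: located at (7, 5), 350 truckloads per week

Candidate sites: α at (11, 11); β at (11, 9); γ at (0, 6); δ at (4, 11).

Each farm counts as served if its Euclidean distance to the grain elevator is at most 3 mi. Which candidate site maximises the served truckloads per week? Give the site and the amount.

Coverage radius r = 3 mi; a point is covered iff (Δx)²+(Δy)² ≤ 3² = 9.
  α (11, 11): covers {none} → 0
  β (11, 9): covers {none} → 0
  γ (0, 6): covers {C, F} → 67
  δ (4, 11): covers {D} → 2
Maximum coverage at γ: 67 truckloads per week.

γ, covering 67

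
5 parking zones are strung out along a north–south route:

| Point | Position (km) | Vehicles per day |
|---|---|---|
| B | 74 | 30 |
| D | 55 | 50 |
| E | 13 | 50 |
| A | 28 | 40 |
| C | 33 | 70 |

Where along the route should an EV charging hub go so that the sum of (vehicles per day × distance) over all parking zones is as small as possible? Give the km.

For a sum of weighted absolute distances on a line, the optimum is the weighted median (not the mean). Total weight W = 240; half-weight = 120.
Sort by position and accumulate weight:
  km 13 (E, w=50) → cum 50
  km 28 (A, w=40) → cum 90
  km 33 (C, w=70) → cum 160  ≥ 120 → median here
  km 55 (D, w=50) → cum 210
  km 74 (B, w=30) → cum 240
Optimal location: km 33.

x = 33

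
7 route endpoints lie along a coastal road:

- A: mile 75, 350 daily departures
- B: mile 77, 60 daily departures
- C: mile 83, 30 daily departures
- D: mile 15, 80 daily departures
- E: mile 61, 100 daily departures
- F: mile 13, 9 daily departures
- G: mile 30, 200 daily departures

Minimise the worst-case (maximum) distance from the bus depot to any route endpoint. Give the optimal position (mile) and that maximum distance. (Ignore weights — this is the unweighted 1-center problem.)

location 48, max distance 35

The 1-center on a line is the midpoint of the two extreme points: leftmost at 13, rightmost at 83.
Optimal location = (13 + 83)/2 = 48; maximum distance = (83 − 13)/2 = 35.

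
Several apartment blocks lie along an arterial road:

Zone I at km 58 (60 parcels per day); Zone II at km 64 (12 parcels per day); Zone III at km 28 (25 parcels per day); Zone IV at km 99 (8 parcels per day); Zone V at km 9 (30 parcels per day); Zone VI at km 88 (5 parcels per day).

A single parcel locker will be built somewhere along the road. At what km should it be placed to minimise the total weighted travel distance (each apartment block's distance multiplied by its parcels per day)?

x = 58

For a sum of weighted absolute distances on a line, the optimum is the weighted median (not the mean). Total weight W = 140; half-weight = 70.
Sort by position and accumulate weight:
  km 9 (Zone V, w=30) → cum 30
  km 28 (Zone III, w=25) → cum 55
  km 58 (Zone I, w=60) → cum 115  ≥ 70 → median here
  km 64 (Zone II, w=12) → cum 127
  km 88 (Zone VI, w=5) → cum 132
  km 99 (Zone IV, w=8) → cum 140
Optimal location: km 58.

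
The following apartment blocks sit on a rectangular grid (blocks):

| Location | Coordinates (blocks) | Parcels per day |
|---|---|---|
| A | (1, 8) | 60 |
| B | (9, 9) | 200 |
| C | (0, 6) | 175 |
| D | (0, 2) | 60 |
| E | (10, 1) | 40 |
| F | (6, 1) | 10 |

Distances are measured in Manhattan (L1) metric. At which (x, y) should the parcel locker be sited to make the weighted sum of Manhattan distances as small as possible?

Manhattan distance separates: Σwᵢ(|x−xᵢ|+|y−yᵢ|) = Σwᵢ|x−xᵢ| + Σwᵢ|y−yᵢ|, so x and y are optimised independently as 1-D weighted medians.
Total weight W = 545; half = 272.5.
x-coordinate, sorted with cumulative weight:
  x=0 (C, w=175) cum 175
  x=0 (D, w=60) cum 235
  x=1 (A, w=60) cum 295  ← median
  x=6 (F, w=10) cum 305
  x=9 (B, w=200) cum 505
  x=10 (E, w=40) cum 545
⇒ x* = 1
y-coordinate, sorted with cumulative weight:
  y=1 (E, w=40) cum 40
  y=1 (F, w=10) cum 50
  y=2 (D, w=60) cum 110
  y=6 (C, w=175) cum 285  ← median
  y=8 (A, w=60) cum 345
  y=9 (B, w=200) cum 545
⇒ y* = 6

(1, 6)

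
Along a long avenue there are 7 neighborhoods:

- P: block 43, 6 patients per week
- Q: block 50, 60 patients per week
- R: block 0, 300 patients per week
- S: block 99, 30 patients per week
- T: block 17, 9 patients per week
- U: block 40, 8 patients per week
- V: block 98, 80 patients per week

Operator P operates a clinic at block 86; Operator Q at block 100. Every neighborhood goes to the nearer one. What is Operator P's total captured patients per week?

The indifferent point is the midpoint (86+100)/2 = 93; neighborhoods left of it (closer to Operator P at 86) go to Operator P, those right go to Operator Q.
  R at 0 (w=300) → Operator P
  T at 17 (w=9) → Operator P
  U at 40 (w=8) → Operator P
  P at 43 (w=6) → Operator P
  Q at 50 (w=60) → Operator P
  V at 98 (w=80) → Operator Q
  S at 99 (w=30) → Operator Q
Operator P captures 383; Operator Q captures 110.

383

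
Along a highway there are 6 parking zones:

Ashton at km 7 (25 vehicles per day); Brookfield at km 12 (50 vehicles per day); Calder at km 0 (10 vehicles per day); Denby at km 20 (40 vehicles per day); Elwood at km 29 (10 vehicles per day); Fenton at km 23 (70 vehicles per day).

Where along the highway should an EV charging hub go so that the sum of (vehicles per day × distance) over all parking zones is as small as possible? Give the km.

x = 20

For a sum of weighted absolute distances on a line, the optimum is the weighted median (not the mean). Total weight W = 205; half-weight = 102.5.
Sort by position and accumulate weight:
  km 0 (Calder, w=10) → cum 10
  km 7 (Ashton, w=25) → cum 35
  km 12 (Brookfield, w=50) → cum 85
  km 20 (Denby, w=40) → cum 125  ≥ 102.5 → median here
  km 23 (Fenton, w=70) → cum 195
  km 29 (Elwood, w=10) → cum 205
Optimal location: km 20.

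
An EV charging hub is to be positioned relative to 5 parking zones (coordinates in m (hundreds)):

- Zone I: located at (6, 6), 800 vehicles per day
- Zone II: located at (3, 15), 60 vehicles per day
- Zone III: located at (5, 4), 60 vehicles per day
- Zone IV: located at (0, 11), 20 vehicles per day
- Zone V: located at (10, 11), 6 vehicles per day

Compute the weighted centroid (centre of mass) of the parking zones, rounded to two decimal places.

(5.64, 6.58)

The minimiser of Σwᵢ‖p−pᵢ‖² is the weighted centroid p* = (Σwᵢpᵢ)/(Σwᵢ).
Σwᵢ = 946.
Σwᵢxᵢ = 800·6 + 60·3 + 60·5 + 20·0 + 6·10 = 5340.
Σwᵢyᵢ = 800·6 + 60·15 + 60·4 + 20·11 + 6·11 = 6226.
x* = 5340/946 = 5.64, y* = 6226/946 = 6.58.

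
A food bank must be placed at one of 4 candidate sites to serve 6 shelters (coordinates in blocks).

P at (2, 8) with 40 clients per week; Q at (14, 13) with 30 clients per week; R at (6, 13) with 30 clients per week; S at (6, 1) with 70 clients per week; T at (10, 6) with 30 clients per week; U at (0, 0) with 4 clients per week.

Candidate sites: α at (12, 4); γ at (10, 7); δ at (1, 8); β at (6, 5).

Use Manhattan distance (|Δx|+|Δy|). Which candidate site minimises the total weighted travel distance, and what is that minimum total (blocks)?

Total weighted distance at each candidate:
  α (12, 4): total = 2154
  γ (10, 7): total = 1758
  δ (1, 8): total = 2086
  β (6, 5): total = 1474
Minimum is at β with total 1474 blocks.

β, total 1474 blocks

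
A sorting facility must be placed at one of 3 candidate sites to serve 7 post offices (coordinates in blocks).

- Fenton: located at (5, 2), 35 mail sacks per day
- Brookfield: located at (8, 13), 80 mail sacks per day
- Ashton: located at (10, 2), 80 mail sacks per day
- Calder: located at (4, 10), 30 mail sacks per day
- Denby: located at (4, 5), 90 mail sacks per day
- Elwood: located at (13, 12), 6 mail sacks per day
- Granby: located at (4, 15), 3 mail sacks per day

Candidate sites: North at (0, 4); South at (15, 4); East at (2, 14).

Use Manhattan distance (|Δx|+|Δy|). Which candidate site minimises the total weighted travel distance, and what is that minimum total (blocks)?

North, total 3486 blocks

Total weighted distance at each candidate:
  North (0, 4): total = 3486
  South (15, 4): total = 3976
  East (2, 14): total = 3942
Minimum is at North with total 3486 blocks.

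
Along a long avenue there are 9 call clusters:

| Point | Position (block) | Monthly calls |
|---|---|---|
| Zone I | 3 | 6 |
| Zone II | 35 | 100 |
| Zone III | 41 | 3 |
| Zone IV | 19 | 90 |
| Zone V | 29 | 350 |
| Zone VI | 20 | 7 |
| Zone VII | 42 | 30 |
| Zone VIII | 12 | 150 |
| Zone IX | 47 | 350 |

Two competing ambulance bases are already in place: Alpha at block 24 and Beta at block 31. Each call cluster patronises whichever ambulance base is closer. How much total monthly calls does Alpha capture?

253

The indifferent point is the midpoint (24+31)/2 = 27.5; call clusters left of it (closer to Alpha at 24) go to Alpha, those right go to Beta.
  Zone I at 3 (w=6) → Alpha
  Zone VIII at 12 (w=150) → Alpha
  Zone IV at 19 (w=90) → Alpha
  Zone VI at 20 (w=7) → Alpha
  Zone V at 29 (w=350) → Beta
  Zone II at 35 (w=100) → Beta
  Zone III at 41 (w=3) → Beta
  Zone VII at 42 (w=30) → Beta
  Zone IX at 47 (w=350) → Beta
Alpha captures 253; Beta captures 833.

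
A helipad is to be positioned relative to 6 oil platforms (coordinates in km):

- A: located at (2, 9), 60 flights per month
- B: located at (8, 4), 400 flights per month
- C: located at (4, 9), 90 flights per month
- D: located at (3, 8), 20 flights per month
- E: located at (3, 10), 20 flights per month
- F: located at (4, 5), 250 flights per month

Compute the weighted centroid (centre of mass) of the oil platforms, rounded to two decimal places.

(5.71, 5.43)

The minimiser of Σwᵢ‖p−pᵢ‖² is the weighted centroid p* = (Σwᵢpᵢ)/(Σwᵢ).
Σwᵢ = 840.
Σwᵢxᵢ = 60·2 + 400·8 + 90·4 + 20·3 + 20·3 + 250·4 = 4800.
Σwᵢyᵢ = 60·9 + 400·4 + 90·9 + 20·8 + 20·10 + 250·5 = 4560.
x* = 4800/840 = 5.71, y* = 4560/840 = 5.43.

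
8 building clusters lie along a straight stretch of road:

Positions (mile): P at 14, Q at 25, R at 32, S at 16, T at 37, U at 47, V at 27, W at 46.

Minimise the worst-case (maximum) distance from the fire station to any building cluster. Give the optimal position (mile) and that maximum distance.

location 30.5, max distance 16.5

The 1-center on a line is the midpoint of the two extreme points: leftmost at 14, rightmost at 47.
Optimal location = (14 + 47)/2 = 30.5; maximum distance = (47 − 14)/2 = 16.5.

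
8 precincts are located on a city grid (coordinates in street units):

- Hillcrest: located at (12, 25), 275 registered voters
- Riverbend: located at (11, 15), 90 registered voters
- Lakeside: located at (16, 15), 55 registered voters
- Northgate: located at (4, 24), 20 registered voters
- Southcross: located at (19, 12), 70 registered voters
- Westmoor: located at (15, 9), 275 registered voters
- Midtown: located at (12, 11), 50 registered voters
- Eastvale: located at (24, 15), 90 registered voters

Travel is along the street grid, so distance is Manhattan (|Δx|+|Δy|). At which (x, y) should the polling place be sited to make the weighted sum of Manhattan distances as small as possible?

Manhattan distance separates: Σwᵢ(|x−xᵢ|+|y−yᵢ|) = Σwᵢ|x−xᵢ| + Σwᵢ|y−yᵢ|, so x and y are optimised independently as 1-D weighted medians.
Total weight W = 925; half = 462.5.
x-coordinate, sorted with cumulative weight:
  x=4 (Northgate, w=20) cum 20
  x=11 (Riverbend, w=90) cum 110
  x=12 (Hillcrest, w=275) cum 385
  x=12 (Midtown, w=50) cum 435
  x=15 (Westmoor, w=275) cum 710  ← median
  x=16 (Lakeside, w=55) cum 765
  x=19 (Southcross, w=70) cum 835
  x=24 (Eastvale, w=90) cum 925
⇒ x* = 15
y-coordinate, sorted with cumulative weight:
  y=9 (Westmoor, w=275) cum 275
  y=11 (Midtown, w=50) cum 325
  y=12 (Southcross, w=70) cum 395
  y=15 (Riverbend, w=90) cum 485  ← median
  y=15 (Lakeside, w=55) cum 540
  y=15 (Eastvale, w=90) cum 630
  y=24 (Northgate, w=20) cum 650
  y=25 (Hillcrest, w=275) cum 925
⇒ y* = 15

(15, 15)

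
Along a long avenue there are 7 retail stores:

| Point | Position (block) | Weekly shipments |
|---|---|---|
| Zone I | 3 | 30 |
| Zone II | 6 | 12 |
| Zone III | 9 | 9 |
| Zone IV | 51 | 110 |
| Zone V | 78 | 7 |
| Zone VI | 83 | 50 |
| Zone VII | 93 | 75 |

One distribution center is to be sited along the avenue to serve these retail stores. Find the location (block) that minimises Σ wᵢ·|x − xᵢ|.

x = 51

For a sum of weighted absolute distances on a line, the optimum is the weighted median (not the mean). Total weight W = 293; half-weight = 146.5.
Sort by position and accumulate weight:
  block 3 (Zone I, w=30) → cum 30
  block 6 (Zone II, w=12) → cum 42
  block 9 (Zone III, w=9) → cum 51
  block 51 (Zone IV, w=110) → cum 161  ≥ 146.5 → median here
  block 78 (Zone V, w=7) → cum 168
  block 83 (Zone VI, w=50) → cum 218
  block 93 (Zone VII, w=75) → cum 293
Optimal location: block 51.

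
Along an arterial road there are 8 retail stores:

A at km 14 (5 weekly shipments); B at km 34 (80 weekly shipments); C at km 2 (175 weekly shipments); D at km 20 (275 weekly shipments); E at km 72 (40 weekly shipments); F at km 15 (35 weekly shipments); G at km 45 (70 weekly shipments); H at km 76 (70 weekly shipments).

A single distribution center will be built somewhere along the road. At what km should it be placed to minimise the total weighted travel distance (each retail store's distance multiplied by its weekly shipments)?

For a sum of weighted absolute distances on a line, the optimum is the weighted median (not the mean). Total weight W = 750; half-weight = 375.
Sort by position and accumulate weight:
  km 2 (C, w=175) → cum 175
  km 14 (A, w=5) → cum 180
  km 15 (F, w=35) → cum 215
  km 20 (D, w=275) → cum 490  ≥ 375 → median here
  km 34 (B, w=80) → cum 570
  km 45 (G, w=70) → cum 640
  km 72 (E, w=40) → cum 680
  km 76 (H, w=70) → cum 750
Optimal location: km 20.

x = 20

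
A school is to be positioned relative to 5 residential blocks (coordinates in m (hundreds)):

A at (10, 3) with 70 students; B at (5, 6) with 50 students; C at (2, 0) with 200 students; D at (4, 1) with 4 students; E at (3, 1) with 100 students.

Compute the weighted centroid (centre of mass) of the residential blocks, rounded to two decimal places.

The minimiser of Σwᵢ‖p−pᵢ‖² is the weighted centroid p* = (Σwᵢpᵢ)/(Σwᵢ).
Σwᵢ = 424.
Σwᵢxᵢ = 70·10 + 50·5 + 200·2 + 4·4 + 100·3 = 1666.
Σwᵢyᵢ = 70·3 + 50·6 + 200·0 + 4·1 + 100·1 = 614.
x* = 1666/424 = 3.93, y* = 614/424 = 1.45.

(3.93, 1.45)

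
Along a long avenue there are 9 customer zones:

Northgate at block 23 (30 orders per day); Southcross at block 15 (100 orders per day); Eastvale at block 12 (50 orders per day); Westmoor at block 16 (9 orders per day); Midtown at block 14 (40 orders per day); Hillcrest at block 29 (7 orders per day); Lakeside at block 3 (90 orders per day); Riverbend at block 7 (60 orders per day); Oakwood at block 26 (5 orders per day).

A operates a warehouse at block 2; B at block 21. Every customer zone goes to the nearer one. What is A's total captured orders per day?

The indifferent point is the midpoint (2+21)/2 = 11.5; customer zones left of it (closer to A at 2) go to A, those right go to B.
  Lakeside at 3 (w=90) → A
  Riverbend at 7 (w=60) → A
  Eastvale at 12 (w=50) → B
  Midtown at 14 (w=40) → B
  Southcross at 15 (w=100) → B
  Westmoor at 16 (w=9) → B
  Northgate at 23 (w=30) → B
  Oakwood at 26 (w=5) → B
  Hillcrest at 29 (w=7) → B
A captures 150; B captures 241.

150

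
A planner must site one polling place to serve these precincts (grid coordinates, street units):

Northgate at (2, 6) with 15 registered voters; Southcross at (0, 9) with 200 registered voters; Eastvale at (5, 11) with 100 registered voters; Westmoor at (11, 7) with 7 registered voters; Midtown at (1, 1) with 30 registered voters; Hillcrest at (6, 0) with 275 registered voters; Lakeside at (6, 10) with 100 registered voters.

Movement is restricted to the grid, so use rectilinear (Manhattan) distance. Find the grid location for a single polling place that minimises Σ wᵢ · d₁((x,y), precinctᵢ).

Manhattan distance separates: Σwᵢ(|x−xᵢ|+|y−yᵢ|) = Σwᵢ|x−xᵢ| + Σwᵢ|y−yᵢ|, so x and y are optimised independently as 1-D weighted medians.
Total weight W = 727; half = 363.5.
x-coordinate, sorted with cumulative weight:
  x=0 (Southcross, w=200) cum 200
  x=1 (Midtown, w=30) cum 230
  x=2 (Northgate, w=15) cum 245
  x=5 (Eastvale, w=100) cum 345
  x=6 (Hillcrest, w=275) cum 620  ← median
  x=6 (Lakeside, w=100) cum 720
  x=11 (Westmoor, w=7) cum 727
⇒ x* = 6
y-coordinate, sorted with cumulative weight:
  y=0 (Hillcrest, w=275) cum 275
  y=1 (Midtown, w=30) cum 305
  y=6 (Northgate, w=15) cum 320
  y=7 (Westmoor, w=7) cum 327
  y=9 (Southcross, w=200) cum 527  ← median
  y=10 (Lakeside, w=100) cum 627
  y=11 (Eastvale, w=100) cum 727
⇒ y* = 9

(6, 9)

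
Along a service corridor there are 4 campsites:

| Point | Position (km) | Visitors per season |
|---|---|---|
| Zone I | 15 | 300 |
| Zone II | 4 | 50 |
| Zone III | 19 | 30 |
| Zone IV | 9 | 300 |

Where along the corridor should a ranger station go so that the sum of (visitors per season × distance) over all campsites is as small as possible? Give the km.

x = 9

For a sum of weighted absolute distances on a line, the optimum is the weighted median (not the mean). Total weight W = 680; half-weight = 340.
Sort by position and accumulate weight:
  km 4 (Zone II, w=50) → cum 50
  km 9 (Zone IV, w=300) → cum 350  ≥ 340 → median here
  km 15 (Zone I, w=300) → cum 650
  km 19 (Zone III, w=30) → cum 680
Optimal location: km 9.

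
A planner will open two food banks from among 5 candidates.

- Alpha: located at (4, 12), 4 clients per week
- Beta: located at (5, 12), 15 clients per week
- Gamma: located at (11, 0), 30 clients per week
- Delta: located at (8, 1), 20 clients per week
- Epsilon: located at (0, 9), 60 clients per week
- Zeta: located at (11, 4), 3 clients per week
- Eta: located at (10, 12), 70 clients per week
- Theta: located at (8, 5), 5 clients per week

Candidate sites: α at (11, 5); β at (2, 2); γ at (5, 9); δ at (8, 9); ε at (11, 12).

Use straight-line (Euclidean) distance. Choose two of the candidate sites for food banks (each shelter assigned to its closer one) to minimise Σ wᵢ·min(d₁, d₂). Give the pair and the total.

Evaluate every pair (each demand assigned to the nearer of the two):
  {γ, ε}: total = 971.5
  {α, γ}: total = 1033.8
  {β, ε}: total = 1080.6
  {α, δ}: total = 1084.0
  {γ, δ}: total = 1092.1
  {δ, ε}: total = 1115.7
  {α, ε}: total = 1140.1
  {β, δ}: total = 1208.6
  {β, γ}: total = 1212.5
  {α, β}: total = 1377.7
Best pair: {γ, ε} with total 971.5.

{γ, ε}, total 971.5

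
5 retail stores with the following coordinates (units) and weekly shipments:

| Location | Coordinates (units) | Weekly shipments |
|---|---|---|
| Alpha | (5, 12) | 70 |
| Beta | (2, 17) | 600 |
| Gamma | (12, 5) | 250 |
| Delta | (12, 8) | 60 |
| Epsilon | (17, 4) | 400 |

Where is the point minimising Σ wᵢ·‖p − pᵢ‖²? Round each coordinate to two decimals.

The minimiser of Σwᵢ‖p−pᵢ‖² is the weighted centroid p* = (Σwᵢpᵢ)/(Σwᵢ).
Σwᵢ = 1380.
Σwᵢxᵢ = 70·5 + 600·2 + 250·12 + 60·12 + 400·17 = 12070.
Σwᵢyᵢ = 70·12 + 600·17 + 250·5 + 60·8 + 400·4 = 14370.
x* = 12070/1380 = 8.75, y* = 14370/1380 = 10.41.

(8.75, 10.41)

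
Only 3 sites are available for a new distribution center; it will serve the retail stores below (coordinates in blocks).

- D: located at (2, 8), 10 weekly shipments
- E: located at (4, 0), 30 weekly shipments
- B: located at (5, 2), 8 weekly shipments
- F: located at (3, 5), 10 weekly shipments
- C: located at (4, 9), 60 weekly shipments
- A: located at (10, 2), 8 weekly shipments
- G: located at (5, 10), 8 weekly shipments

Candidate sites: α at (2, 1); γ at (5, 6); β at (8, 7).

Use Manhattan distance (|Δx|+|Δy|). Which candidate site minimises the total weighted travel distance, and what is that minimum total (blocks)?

γ, total 666 blocks

Total weighted distance at each candidate:
  α (2, 1): total = 1010
  γ (5, 6): total = 666
  β (8, 7): total = 998
Minimum is at γ with total 666 blocks.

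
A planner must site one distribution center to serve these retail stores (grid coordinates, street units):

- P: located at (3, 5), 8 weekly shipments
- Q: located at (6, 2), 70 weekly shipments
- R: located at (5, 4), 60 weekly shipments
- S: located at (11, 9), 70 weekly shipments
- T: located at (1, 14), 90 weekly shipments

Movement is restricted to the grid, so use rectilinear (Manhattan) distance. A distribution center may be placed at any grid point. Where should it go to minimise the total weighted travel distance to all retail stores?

(5, 9)

Manhattan distance separates: Σwᵢ(|x−xᵢ|+|y−yᵢ|) = Σwᵢ|x−xᵢ| + Σwᵢ|y−yᵢ|, so x and y are optimised independently as 1-D weighted medians.
Total weight W = 298; half = 149.
x-coordinate, sorted with cumulative weight:
  x=1 (T, w=90) cum 90
  x=3 (P, w=8) cum 98
  x=5 (R, w=60) cum 158  ← median
  x=6 (Q, w=70) cum 228
  x=11 (S, w=70) cum 298
⇒ x* = 5
y-coordinate, sorted with cumulative weight:
  y=2 (Q, w=70) cum 70
  y=4 (R, w=60) cum 130
  y=5 (P, w=8) cum 138
  y=9 (S, w=70) cum 208  ← median
  y=14 (T, w=90) cum 298
⇒ y* = 9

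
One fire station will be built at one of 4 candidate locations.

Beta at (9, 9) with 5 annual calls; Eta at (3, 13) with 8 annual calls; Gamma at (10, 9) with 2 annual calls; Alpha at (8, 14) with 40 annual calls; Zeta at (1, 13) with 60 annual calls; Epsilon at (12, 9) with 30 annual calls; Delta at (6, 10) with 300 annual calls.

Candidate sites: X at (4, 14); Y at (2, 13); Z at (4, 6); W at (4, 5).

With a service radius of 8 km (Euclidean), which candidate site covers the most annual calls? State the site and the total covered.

Coverage radius r = 8 km; a point is covered iff (Δx)²+(Δy)² ≤ 8² = 64.
  X (4, 14): covers {Beta, Eta, Gamma, Alpha, Zeta, Delta} → 415
  Y (2, 13): covers {Eta, Alpha, Zeta, Delta} → 408
  Z (4, 6): covers {Beta, Eta, Gamma, Zeta, Delta} → 375
  W (4, 5): covers {Beta, Gamma, Delta} → 307
Maximum coverage at X: 415 annual calls.

X, covering 415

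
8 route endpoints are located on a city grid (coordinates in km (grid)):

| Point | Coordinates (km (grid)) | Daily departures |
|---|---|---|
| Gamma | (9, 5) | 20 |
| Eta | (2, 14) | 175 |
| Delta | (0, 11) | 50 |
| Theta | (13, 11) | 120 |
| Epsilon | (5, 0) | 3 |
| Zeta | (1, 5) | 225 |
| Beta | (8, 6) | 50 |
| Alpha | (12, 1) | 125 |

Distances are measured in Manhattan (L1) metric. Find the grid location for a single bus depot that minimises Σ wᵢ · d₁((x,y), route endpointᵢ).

(2, 6)

Manhattan distance separates: Σwᵢ(|x−xᵢ|+|y−yᵢ|) = Σwᵢ|x−xᵢ| + Σwᵢ|y−yᵢ|, so x and y are optimised independently as 1-D weighted medians.
Total weight W = 768; half = 384.
x-coordinate, sorted with cumulative weight:
  x=0 (Delta, w=50) cum 50
  x=1 (Zeta, w=225) cum 275
  x=2 (Eta, w=175) cum 450  ← median
  x=5 (Epsilon, w=3) cum 453
  x=8 (Beta, w=50) cum 503
  x=9 (Gamma, w=20) cum 523
  x=12 (Alpha, w=125) cum 648
  x=13 (Theta, w=120) cum 768
⇒ x* = 2
y-coordinate, sorted with cumulative weight:
  y=0 (Epsilon, w=3) cum 3
  y=1 (Alpha, w=125) cum 128
  y=5 (Gamma, w=20) cum 148
  y=5 (Zeta, w=225) cum 373
  y=6 (Beta, w=50) cum 423  ← median
  y=11 (Delta, w=50) cum 473
  y=11 (Theta, w=120) cum 593
  y=14 (Eta, w=175) cum 768
⇒ y* = 6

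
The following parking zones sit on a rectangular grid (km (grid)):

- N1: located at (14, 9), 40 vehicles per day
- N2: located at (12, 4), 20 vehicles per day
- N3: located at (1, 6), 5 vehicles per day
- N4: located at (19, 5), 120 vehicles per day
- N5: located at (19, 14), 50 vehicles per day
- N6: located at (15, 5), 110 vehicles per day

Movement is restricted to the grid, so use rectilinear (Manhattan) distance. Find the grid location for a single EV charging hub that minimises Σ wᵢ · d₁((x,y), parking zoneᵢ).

Manhattan distance separates: Σwᵢ(|x−xᵢ|+|y−yᵢ|) = Σwᵢ|x−xᵢ| + Σwᵢ|y−yᵢ|, so x and y are optimised independently as 1-D weighted medians.
Total weight W = 345; half = 172.5.
x-coordinate, sorted with cumulative weight:
  x=1 (N3, w=5) cum 5
  x=12 (N2, w=20) cum 25
  x=14 (N1, w=40) cum 65
  x=15 (N6, w=110) cum 175  ← median
  x=19 (N4, w=120) cum 295
  x=19 (N5, w=50) cum 345
⇒ x* = 15
y-coordinate, sorted with cumulative weight:
  y=4 (N2, w=20) cum 20
  y=5 (N4, w=120) cum 140
  y=5 (N6, w=110) cum 250  ← median
  y=6 (N3, w=5) cum 255
  y=9 (N1, w=40) cum 295
  y=14 (N5, w=50) cum 345
⇒ y* = 5

(15, 5)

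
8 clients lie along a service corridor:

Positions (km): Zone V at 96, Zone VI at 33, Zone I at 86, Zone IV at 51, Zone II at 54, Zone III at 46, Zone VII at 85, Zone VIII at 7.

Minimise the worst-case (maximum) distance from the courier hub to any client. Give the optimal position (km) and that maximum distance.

location 51.5, max distance 44.5

The 1-center on a line is the midpoint of the two extreme points: leftmost at 7, rightmost at 96.
Optimal location = (7 + 96)/2 = 51.5; maximum distance = (96 − 7)/2 = 44.5.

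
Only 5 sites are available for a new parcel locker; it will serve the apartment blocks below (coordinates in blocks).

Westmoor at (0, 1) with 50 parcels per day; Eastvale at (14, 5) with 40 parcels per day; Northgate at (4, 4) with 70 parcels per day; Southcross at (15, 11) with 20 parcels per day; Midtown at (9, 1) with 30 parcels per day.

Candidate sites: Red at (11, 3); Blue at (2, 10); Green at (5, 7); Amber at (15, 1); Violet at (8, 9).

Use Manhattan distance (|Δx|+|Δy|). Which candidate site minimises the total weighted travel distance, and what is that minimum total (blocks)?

Total weighted distance at each candidate:
  Red (11, 3): total = 1770
  Blue (2, 10): total = 2550
  Green (5, 7): total = 1850
  Amber (15, 1): total = 2310
  Violet (8, 9): total = 2280
Minimum is at Red with total 1770 blocks.

Red, total 1770 blocks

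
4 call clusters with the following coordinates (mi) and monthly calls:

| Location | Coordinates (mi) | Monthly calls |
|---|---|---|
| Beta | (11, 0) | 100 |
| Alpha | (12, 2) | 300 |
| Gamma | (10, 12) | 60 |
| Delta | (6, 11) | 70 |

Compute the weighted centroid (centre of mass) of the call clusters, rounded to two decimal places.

The minimiser of Σwᵢ‖p−pᵢ‖² is the weighted centroid p* = (Σwᵢpᵢ)/(Σwᵢ).
Σwᵢ = 530.
Σwᵢxᵢ = 100·11 + 300·12 + 60·10 + 70·6 = 5720.
Σwᵢyᵢ = 100·0 + 300·2 + 60·12 + 70·11 = 2090.
x* = 5720/530 = 10.79, y* = 2090/530 = 3.94.

(10.79, 3.94)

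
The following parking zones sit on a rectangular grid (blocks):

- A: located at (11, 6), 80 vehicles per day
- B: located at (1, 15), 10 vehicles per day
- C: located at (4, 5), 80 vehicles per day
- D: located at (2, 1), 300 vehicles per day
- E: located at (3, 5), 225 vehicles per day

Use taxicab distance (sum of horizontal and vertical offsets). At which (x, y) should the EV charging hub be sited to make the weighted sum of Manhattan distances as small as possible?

Manhattan distance separates: Σwᵢ(|x−xᵢ|+|y−yᵢ|) = Σwᵢ|x−xᵢ| + Σwᵢ|y−yᵢ|, so x and y are optimised independently as 1-D weighted medians.
Total weight W = 695; half = 347.5.
x-coordinate, sorted with cumulative weight:
  x=1 (B, w=10) cum 10
  x=2 (D, w=300) cum 310
  x=3 (E, w=225) cum 535  ← median
  x=4 (C, w=80) cum 615
  x=11 (A, w=80) cum 695
⇒ x* = 3
y-coordinate, sorted with cumulative weight:
  y=1 (D, w=300) cum 300
  y=5 (C, w=80) cum 380  ← median
  y=5 (E, w=225) cum 605
  y=6 (A, w=80) cum 685
  y=15 (B, w=10) cum 695
⇒ y* = 5

(3, 5)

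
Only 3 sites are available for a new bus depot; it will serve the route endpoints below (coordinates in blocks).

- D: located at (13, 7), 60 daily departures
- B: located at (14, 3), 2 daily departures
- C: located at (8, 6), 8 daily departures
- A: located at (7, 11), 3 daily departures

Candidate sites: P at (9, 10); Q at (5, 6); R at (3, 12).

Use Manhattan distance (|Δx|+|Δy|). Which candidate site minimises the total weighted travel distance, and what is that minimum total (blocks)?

P, total 493 blocks

Total weighted distance at each candidate:
  P (9, 10): total = 493
  Q (5, 6): total = 609
  R (3, 12): total = 1043
Minimum is at P with total 493 blocks.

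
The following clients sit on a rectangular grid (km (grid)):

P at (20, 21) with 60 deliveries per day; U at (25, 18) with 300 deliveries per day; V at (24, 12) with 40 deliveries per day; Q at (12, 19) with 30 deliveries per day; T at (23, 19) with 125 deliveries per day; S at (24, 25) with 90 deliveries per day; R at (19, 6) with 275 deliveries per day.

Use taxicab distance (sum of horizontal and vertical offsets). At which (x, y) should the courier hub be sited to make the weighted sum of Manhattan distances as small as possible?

Manhattan distance separates: Σwᵢ(|x−xᵢ|+|y−yᵢ|) = Σwᵢ|x−xᵢ| + Σwᵢ|y−yᵢ|, so x and y are optimised independently as 1-D weighted medians.
Total weight W = 920; half = 460.
x-coordinate, sorted with cumulative weight:
  x=12 (Q, w=30) cum 30
  x=19 (R, w=275) cum 305
  x=20 (P, w=60) cum 365
  x=23 (T, w=125) cum 490  ← median
  x=24 (V, w=40) cum 530
  x=24 (S, w=90) cum 620
  x=25 (U, w=300) cum 920
⇒ x* = 23
y-coordinate, sorted with cumulative weight:
  y=6 (R, w=275) cum 275
  y=12 (V, w=40) cum 315
  y=18 (U, w=300) cum 615  ← median
  y=19 (Q, w=30) cum 645
  y=19 (T, w=125) cum 770
  y=21 (P, w=60) cum 830
  y=25 (S, w=90) cum 920
⇒ y* = 18

(23, 18)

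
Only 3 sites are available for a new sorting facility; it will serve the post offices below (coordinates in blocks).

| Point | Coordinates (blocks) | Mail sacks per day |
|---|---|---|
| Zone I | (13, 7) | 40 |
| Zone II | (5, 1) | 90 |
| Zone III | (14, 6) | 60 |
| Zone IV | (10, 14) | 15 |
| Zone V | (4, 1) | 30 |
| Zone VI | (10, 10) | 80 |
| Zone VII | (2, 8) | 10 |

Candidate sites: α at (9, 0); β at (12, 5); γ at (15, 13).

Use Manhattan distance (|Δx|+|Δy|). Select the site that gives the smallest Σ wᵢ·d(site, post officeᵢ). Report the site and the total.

β, total 2505 blocks

Total weighted distance at each candidate:
  α (9, 0): total = 2985
  β (12, 5): total = 2505
  γ (15, 13): total = 4380
Minimum is at β with total 2505 blocks.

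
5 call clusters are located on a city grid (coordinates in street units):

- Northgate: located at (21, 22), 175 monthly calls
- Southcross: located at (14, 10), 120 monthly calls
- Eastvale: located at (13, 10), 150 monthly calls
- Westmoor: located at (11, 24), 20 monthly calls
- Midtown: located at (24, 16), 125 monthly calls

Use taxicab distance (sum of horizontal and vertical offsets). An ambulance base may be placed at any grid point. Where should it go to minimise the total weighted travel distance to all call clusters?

(21, 16)

Manhattan distance separates: Σwᵢ(|x−xᵢ|+|y−yᵢ|) = Σwᵢ|x−xᵢ| + Σwᵢ|y−yᵢ|, so x and y are optimised independently as 1-D weighted medians.
Total weight W = 590; half = 295.
x-coordinate, sorted with cumulative weight:
  x=11 (Westmoor, w=20) cum 20
  x=13 (Eastvale, w=150) cum 170
  x=14 (Southcross, w=120) cum 290
  x=21 (Northgate, w=175) cum 465  ← median
  x=24 (Midtown, w=125) cum 590
⇒ x* = 21
y-coordinate, sorted with cumulative weight:
  y=10 (Southcross, w=120) cum 120
  y=10 (Eastvale, w=150) cum 270
  y=16 (Midtown, w=125) cum 395  ← median
  y=22 (Northgate, w=175) cum 570
  y=24 (Westmoor, w=20) cum 590
⇒ y* = 16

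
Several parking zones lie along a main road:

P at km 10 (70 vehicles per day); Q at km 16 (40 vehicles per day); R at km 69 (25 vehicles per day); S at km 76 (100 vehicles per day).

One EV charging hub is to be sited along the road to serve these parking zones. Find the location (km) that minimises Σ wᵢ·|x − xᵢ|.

x = 69

For a sum of weighted absolute distances on a line, the optimum is the weighted median (not the mean). Total weight W = 235; half-weight = 117.5.
Sort by position and accumulate weight:
  km 10 (P, w=70) → cum 70
  km 16 (Q, w=40) → cum 110
  km 69 (R, w=25) → cum 135  ≥ 117.5 → median here
  km 76 (S, w=100) → cum 235
Optimal location: km 69.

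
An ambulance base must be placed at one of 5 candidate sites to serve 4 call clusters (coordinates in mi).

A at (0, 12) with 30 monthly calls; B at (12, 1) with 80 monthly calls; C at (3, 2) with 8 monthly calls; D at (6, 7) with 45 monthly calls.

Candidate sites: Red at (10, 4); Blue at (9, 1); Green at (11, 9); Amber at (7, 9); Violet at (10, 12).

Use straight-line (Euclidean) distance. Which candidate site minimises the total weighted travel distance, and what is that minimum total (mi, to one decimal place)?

Total weighted distance at each candidate:
  Red (10, 4): total = 955.9
  Blue (9, 1): total = 1016.9
  Green (11, 9): total = 1314.4
  Amber (7, 9): total = 1148.3
  Violet (10, 12): total = 1580.2
Minimum is at Red with total 955.9 mi.

Red, total 955.9 mi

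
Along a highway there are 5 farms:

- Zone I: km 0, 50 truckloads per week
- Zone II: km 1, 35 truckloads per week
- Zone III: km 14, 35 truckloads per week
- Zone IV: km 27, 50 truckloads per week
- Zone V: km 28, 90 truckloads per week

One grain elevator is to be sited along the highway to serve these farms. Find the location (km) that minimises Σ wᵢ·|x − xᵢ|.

For a sum of weighted absolute distances on a line, the optimum is the weighted median (not the mean). Total weight W = 260; half-weight = 130.
Sort by position and accumulate weight:
  km 0 (Zone I, w=50) → cum 50
  km 1 (Zone II, w=35) → cum 85
  km 14 (Zone III, w=35) → cum 120
  km 27 (Zone IV, w=50) → cum 170  ≥ 130 → median here
  km 28 (Zone V, w=90) → cum 260
Optimal location: km 27.

x = 27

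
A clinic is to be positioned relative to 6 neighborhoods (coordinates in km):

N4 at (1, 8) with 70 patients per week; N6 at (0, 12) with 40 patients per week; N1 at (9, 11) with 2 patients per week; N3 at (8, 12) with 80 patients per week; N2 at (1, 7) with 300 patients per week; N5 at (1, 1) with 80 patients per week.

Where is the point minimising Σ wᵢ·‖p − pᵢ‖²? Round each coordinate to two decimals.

The minimiser of Σwᵢ‖p−pᵢ‖² is the weighted centroid p* = (Σwᵢpᵢ)/(Σwᵢ).
Σwᵢ = 572.
Σwᵢxᵢ = 70·1 + 40·0 + 2·9 + 80·8 + 300·1 + 80·1 = 1108.
Σwᵢyᵢ = 70·8 + 40·12 + 2·11 + 80·12 + 300·7 + 80·1 = 4202.
x* = 1108/572 = 1.94, y* = 4202/572 = 7.35.

(1.94, 7.35)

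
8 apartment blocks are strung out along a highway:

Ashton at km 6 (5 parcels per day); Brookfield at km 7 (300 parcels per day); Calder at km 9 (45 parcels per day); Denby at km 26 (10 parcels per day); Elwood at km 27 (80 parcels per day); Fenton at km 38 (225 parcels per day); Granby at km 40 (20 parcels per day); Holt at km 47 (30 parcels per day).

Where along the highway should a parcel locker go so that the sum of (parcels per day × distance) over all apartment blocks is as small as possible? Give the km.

x = 26

For a sum of weighted absolute distances on a line, the optimum is the weighted median (not the mean). Total weight W = 715; half-weight = 357.5.
Sort by position and accumulate weight:
  km 6 (Ashton, w=5) → cum 5
  km 7 (Brookfield, w=300) → cum 305
  km 9 (Calder, w=45) → cum 350
  km 26 (Denby, w=10) → cum 360  ≥ 357.5 → median here
  km 27 (Elwood, w=80) → cum 440
  km 38 (Fenton, w=225) → cum 665
  km 40 (Granby, w=20) → cum 685
  km 47 (Holt, w=30) → cum 715
Optimal location: km 26.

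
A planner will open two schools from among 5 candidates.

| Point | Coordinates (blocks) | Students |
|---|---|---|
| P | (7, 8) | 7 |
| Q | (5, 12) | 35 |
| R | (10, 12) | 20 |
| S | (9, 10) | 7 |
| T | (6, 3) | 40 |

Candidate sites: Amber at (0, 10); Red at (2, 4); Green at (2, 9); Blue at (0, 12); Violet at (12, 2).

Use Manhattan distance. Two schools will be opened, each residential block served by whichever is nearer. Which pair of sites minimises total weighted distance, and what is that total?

{Red, Blue}, total 715

Evaluate every pair (each demand assigned to the nearer of the two):
  {Red, Blue}: total = 715
  {Red, Green}: total = 728
  {Green, Violet}: total = 808
  {Blue, Violet}: total = 809
  {Amber, Red}: total = 811
  {Green, Blue}: total = 873
  {Amber, Violet}: total = 891
  {Amber, Green}: total = 928
  {Red, Violet}: total = 965
  {Amber, Blue}: total = 1021
Best pair: {Red, Blue} with total 715.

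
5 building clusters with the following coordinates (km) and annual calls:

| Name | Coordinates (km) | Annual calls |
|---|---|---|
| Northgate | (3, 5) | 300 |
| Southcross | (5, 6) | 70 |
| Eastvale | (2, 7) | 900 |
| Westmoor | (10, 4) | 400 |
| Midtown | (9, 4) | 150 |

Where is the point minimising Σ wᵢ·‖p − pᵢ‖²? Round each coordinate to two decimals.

(4.62, 5.73)

The minimiser of Σwᵢ‖p−pᵢ‖² is the weighted centroid p* = (Σwᵢpᵢ)/(Σwᵢ).
Σwᵢ = 1820.
Σwᵢxᵢ = 300·3 + 70·5 + 900·2 + 400·10 + 150·9 = 8400.
Σwᵢyᵢ = 300·5 + 70·6 + 900·7 + 400·4 + 150·4 = 10420.
x* = 8400/1820 = 4.62, y* = 10420/1820 = 5.73.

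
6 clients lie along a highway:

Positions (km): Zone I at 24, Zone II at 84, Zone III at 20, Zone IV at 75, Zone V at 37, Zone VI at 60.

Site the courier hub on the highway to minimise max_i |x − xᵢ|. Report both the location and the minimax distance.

location 52, max distance 32

The 1-center on a line is the midpoint of the two extreme points: leftmost at 20, rightmost at 84.
Optimal location = (20 + 84)/2 = 52; maximum distance = (84 − 20)/2 = 32.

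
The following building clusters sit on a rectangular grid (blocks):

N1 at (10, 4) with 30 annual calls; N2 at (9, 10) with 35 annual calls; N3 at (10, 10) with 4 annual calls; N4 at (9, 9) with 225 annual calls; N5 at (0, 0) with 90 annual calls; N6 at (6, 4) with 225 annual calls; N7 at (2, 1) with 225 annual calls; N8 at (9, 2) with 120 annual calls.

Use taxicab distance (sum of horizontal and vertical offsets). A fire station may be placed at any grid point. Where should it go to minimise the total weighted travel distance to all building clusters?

(6, 4)

Manhattan distance separates: Σwᵢ(|x−xᵢ|+|y−yᵢ|) = Σwᵢ|x−xᵢ| + Σwᵢ|y−yᵢ|, so x and y are optimised independently as 1-D weighted medians.
Total weight W = 954; half = 477.
x-coordinate, sorted with cumulative weight:
  x=0 (N5, w=90) cum 90
  x=2 (N7, w=225) cum 315
  x=6 (N6, w=225) cum 540  ← median
  x=9 (N2, w=35) cum 575
  x=9 (N4, w=225) cum 800
  x=9 (N8, w=120) cum 920
  x=10 (N1, w=30) cum 950
  x=10 (N3, w=4) cum 954
⇒ x* = 6
y-coordinate, sorted with cumulative weight:
  y=0 (N5, w=90) cum 90
  y=1 (N7, w=225) cum 315
  y=2 (N8, w=120) cum 435
  y=4 (N1, w=30) cum 465
  y=4 (N6, w=225) cum 690  ← median
  y=9 (N4, w=225) cum 915
  y=10 (N2, w=35) cum 950
  y=10 (N3, w=4) cum 954
⇒ y* = 4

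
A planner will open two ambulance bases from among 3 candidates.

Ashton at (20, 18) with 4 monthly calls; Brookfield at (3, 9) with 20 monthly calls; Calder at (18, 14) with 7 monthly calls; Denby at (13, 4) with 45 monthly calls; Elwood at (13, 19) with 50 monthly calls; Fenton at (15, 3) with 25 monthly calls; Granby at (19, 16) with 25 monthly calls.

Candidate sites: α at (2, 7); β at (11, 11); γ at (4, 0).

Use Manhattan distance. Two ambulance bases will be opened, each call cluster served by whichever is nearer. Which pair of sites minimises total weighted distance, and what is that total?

Evaluate every pair (each demand assigned to the nearer of the two):
  {α, β}: total = 1724
  {β, γ}: total = 1864
  {α, γ}: total = 3072
Best pair: {α, β} with total 1724.

{α, β}, total 1724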